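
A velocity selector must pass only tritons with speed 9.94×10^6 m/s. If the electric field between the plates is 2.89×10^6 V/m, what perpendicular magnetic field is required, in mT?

B ≈ 291 mT

qE = qvB ⇒ B = E/v = (2.89×10^6) / (9.94×10^6) = 0.291 T.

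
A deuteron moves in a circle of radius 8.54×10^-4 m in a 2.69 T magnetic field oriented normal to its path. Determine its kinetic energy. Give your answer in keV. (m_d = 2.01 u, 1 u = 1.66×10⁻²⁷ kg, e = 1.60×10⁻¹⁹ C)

K ≈ 0.127 keV

v = qBr/m = (1×1.60×10^-19)(2.69)(8.54×10^-4) / (3.34×10^-27) = 1.10×10^5 m/s.
K = ½mv² = 0.5·(3.34×10^-27)·(1.10×10^5)² = 2.02×10^-17 J = 0.127 keV.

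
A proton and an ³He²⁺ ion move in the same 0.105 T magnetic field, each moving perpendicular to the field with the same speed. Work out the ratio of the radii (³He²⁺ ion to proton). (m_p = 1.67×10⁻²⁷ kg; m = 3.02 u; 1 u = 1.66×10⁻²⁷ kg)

ratio ≈ 1.50

r = mv/(qB) ⇒ at equal v, r ∝ m/q.
r_{³He²⁺ ion}/r_{proton} = 1.50.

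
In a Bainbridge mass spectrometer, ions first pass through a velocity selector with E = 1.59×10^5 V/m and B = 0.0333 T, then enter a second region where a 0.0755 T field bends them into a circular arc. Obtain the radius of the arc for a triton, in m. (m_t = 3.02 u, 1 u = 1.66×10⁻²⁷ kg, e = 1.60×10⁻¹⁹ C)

r ≈ 1.98 m

The selector passes v = E/B = 1.59×10^5/0.0333 = 4.77×10^6 m/s.
In the deflection region, r = mv/(qB₂) = (5.01×10^-27)(4.77×10^6) / [(1×1.60×10^-19)(0.0755)] = 1.98 m.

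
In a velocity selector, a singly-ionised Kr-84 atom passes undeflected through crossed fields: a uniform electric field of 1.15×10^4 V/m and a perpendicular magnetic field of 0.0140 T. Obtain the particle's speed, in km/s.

For zero net force, qE = qvB, so v = E/B.
v = (1.15×10^4) / (0.0140) = 8.21×10^5 m/s.

v ≈ 821 km/s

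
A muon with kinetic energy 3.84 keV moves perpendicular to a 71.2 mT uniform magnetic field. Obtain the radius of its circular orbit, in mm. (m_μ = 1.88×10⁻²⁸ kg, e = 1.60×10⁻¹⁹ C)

Convert the energy: K = 3.84 keV = 6.14×10^-16 J.
v = √(2K/m) = √(2·6.14×10^-16/1.88×10^-28) = 2.56×10^6 m/s.
r = mv/(qB) = (1.88×10^-28)(2.56×10^6) / [(1×1.60×10^-19)(0.0712)] = 0.0422 m.

r ≈ 42.2 mm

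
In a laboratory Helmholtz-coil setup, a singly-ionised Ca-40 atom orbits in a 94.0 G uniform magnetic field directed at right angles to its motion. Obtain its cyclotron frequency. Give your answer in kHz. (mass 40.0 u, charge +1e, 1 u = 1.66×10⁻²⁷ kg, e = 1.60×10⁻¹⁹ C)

f ≈ 3.60 kHz

f = qB/(2πm) = (1×1.60×10^-19)(9.40×10^-3) / [2π(6.64×10^-26)] = 3600 Hz.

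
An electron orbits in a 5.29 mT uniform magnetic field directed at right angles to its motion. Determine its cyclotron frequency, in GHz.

f = qB/(2πm) = (1×1.60×10^-19)(5.29×10^-3) / [2π(9.11×10^-31)] = 1.48×10^8 Hz.

f ≈ 0.148 GHz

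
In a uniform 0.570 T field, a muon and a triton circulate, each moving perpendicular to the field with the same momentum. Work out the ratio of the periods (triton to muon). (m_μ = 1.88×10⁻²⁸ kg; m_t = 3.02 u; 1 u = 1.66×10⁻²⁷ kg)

T = 2πm/(qB) is independent of speed, so T₂/T₁ = (m₂/q₂)/(m₁/q₁).
T_{triton}/T_{muon} = (5.01×10^-27/1e) / (1.88×10^-28/1e) = 26.7.

ratio ≈ 26.7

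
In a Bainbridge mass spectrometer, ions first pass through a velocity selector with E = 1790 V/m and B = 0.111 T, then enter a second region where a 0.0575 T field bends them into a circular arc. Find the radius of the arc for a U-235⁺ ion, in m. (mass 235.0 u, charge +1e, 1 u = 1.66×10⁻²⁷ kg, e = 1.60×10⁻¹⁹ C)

The selector passes v = E/B = 1790/0.111 = 1.61×10^4 m/s.
In the deflection region, r = mv/(qB₂) = (3.90×10^-25)(1.61×10^4) / [(1×1.60×10^-19)(0.0575)] = 0.684 m.

r ≈ 0.684 m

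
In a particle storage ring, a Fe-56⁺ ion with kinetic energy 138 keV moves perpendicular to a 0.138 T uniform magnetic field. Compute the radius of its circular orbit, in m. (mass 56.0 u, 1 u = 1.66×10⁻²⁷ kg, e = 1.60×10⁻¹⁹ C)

r ≈ 2.90 m

Convert the energy: K = 138 keV = 2.21×10^-14 J.
v = √(2K/m) = √(2·2.21×10^-14/9.30×10^-26) = 6.89×10^5 m/s.
r = mv/(qB) = (9.30×10^-26)(6.89×10^5) / [(1×1.60×10^-19)(0.138)] = 2.90 m.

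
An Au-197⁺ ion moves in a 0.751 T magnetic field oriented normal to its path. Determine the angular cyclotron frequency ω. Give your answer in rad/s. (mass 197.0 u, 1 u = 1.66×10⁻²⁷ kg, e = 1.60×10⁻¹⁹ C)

ω = qB/m = (1×1.60×10^-19)(0.751) / (3.27×10^-25) = 3.67×10^5 rad/s.

ω ≈ 3.67×10^5 rad/s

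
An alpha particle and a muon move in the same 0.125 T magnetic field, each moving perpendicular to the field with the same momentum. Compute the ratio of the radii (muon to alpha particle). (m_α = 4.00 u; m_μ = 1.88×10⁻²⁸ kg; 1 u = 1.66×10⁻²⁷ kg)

ratio ≈ 2.00

r = p/(qB) ⇒ at equal p, r ∝ 1/q.
r_{muon}/r_{alpha particle} = 2.00.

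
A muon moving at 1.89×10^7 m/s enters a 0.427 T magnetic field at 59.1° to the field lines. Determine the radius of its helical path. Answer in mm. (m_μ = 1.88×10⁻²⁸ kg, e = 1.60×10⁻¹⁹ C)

r ≈ 44.6 mm

Only the perpendicular component v⊥ = v sin59.1° = 1.62×10^7 m/s is bent by the field.
r = m v⊥ /(qB) = (1.88×10^-28)(1.62×10^7) / [(1×1.60×10^-19)(0.427)] = 0.0446 m.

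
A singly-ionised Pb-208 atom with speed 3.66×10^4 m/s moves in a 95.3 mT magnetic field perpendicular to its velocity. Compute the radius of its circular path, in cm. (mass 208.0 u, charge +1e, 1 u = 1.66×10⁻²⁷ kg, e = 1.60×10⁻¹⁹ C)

The magnetic force provides the centripetal force: qvB = mv²/r, so r = mv/(qB).
r = (3.45×10^-25 kg)(3.66×10^4 m/s) / [(1×1.60×10^-19 C)(0.0953 T)] = 0.829 m.

r ≈ 82.9 cm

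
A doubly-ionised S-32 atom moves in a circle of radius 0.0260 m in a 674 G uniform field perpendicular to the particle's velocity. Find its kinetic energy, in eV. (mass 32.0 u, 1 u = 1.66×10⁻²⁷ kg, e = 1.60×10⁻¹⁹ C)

v = qBr/m = (2×1.60×10^-19)(0.0674)(0.0260) / (5.31×10^-26) = 1.06×10^4 m/s.
K = ½mv² = 0.5·(5.31×10^-26)·(1.06×10^4)² = 2.96×10^-18 J = 18.5 eV.

K ≈ 18.5 eV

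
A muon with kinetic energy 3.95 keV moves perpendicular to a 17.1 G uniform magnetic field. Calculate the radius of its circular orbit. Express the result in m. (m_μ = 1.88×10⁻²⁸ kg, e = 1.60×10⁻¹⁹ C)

r ≈ 1.78 m

Convert the energy: K = 3.95 keV = 6.32×10^-16 J.
v = √(2K/m) = √(2·6.32×10^-16/1.88×10^-28) = 2.59×10^6 m/s.
r = mv/(qB) = (1.88×10^-28)(2.59×10^6) / [(1×1.60×10^-19)(1.71×10^-3)] = 1.78 m.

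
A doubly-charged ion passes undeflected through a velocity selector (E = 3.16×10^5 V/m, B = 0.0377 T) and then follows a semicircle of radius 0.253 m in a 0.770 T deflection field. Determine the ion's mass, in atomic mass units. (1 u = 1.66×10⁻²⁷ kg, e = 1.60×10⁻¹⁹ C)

m ≈ 4.48 u

v = E/B₁ = 8.38×10^6 m/s.
From r = mv/(qB₂), m = qB₂r/v = (2×1.60×10^-19)(0.770)(0.253) / (8.38×10^6) = 7.44×10^-27 kg.
In atomic mass units: m = 7.44×10^-27 / 1.66×10^-27 = 4.48 u.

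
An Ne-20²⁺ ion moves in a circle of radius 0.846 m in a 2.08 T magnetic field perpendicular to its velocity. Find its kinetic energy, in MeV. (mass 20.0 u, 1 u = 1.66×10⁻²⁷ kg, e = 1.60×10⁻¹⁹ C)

K ≈ 29.8 MeV

v = qBr/m = (2×1.60×10^-19)(2.08)(0.846) / (3.32×10^-26) = 1.70×10^7 m/s.
K = ½mv² = 0.5·(3.32×10^-26)·(1.70×10^7)² = 4.78×10^-12 J = 29.8 MeV.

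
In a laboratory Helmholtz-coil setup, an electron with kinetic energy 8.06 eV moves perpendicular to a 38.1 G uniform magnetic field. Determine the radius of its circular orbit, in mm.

r ≈ 2.51 mm

Convert the energy: K = 8.06 eV = 1.29×10^-18 J.
v = √(2K/m) = √(2·1.29×10^-18/9.11×10^-31) = 1.68×10^6 m/s.
r = mv/(qB) = (9.11×10^-31)(1.68×10^6) / [(1×1.60×10^-19)(3.81×10^-3)] = 2.51×10^-3 m.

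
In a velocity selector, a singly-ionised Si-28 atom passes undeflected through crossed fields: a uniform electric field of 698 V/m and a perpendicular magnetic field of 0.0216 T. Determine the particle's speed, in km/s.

v ≈ 32.3 km/s

For zero net force, qE = qvB, so v = E/B.
v = (698) / (0.0216) = 3.23×10^4 m/s.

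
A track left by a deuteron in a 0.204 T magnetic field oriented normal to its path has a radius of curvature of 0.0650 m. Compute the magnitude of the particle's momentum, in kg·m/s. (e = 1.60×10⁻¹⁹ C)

p ≈ 2.12×10^-21 kg·m/s

Since qvB = mv²/r, the momentum p = mv = qBr.
p = (1×1.60×10^-19)(0.204)(0.0650) = 2.12×10^-21 kg·m/s.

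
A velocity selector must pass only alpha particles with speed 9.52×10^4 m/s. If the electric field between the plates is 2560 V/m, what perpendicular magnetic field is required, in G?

qE = qvB ⇒ B = E/v = (2560) / (9.52×10^4) = 0.0269 T.

B ≈ 269 G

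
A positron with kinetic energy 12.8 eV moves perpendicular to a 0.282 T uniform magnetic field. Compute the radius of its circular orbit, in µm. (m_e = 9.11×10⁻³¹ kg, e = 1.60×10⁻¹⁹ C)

r ≈ 42.8 µm

Convert the energy: K = 12.8 eV = 2.05×10^-18 J.
v = √(2K/m) = √(2·2.05×10^-18/9.11×10^-31) = 2.12×10^6 m/s.
r = mv/(qB) = (9.11×10^-31)(2.12×10^6) / [(1×1.60×10^-19)(0.282)] = 4.28×10^-5 m.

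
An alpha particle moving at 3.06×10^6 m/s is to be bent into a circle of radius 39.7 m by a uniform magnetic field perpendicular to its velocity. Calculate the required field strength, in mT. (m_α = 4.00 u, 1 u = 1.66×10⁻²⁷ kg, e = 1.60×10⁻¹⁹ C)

B ≈ 1.60 mT

qvB = mv²/r gives B = mv/(qr).
B = (6.64×10^-27)(3.06×10^6) / [(2×1.60×10^-19)(39.7)] = 1.60×10^-3 T.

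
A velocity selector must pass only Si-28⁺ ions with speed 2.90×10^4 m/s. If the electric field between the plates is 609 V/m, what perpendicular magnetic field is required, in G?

qE = qvB ⇒ B = E/v = (609) / (2.90×10^4) = 0.0210 T.

B ≈ 210 G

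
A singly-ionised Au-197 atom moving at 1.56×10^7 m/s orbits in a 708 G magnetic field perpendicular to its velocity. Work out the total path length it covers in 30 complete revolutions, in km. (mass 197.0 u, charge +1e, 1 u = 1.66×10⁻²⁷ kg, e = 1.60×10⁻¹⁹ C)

r = mv/(qB) = 450 m, so one revolution covers 2πr = 2830 m.
In 30 revolutions: L = 30·2πr = 8.49×10^4 m.

L ≈ 84.9 km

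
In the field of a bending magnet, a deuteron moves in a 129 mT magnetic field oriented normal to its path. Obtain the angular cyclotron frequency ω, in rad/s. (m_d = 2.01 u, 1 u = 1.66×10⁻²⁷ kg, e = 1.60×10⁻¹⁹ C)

ω ≈ 6.19×10^6 rad/s

ω = qB/m = (1×1.60×10^-19)(0.129) / (3.34×10^-27) = 6.19×10^6 rad/s.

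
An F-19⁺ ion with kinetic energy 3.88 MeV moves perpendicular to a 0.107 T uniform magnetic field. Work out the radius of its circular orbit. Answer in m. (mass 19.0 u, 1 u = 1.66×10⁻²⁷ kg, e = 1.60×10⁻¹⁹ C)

r ≈ 11.6 m

Convert the energy: K = 3.88 MeV = 6.21×10^-13 J.
v = √(2K/m) = √(2·6.21×10^-13/3.15×10^-26) = 6.27×10^6 m/s.
r = mv/(qB) = (3.15×10^-26)(6.27×10^6) / [(1×1.60×10^-19)(0.107)] = 11.6 m.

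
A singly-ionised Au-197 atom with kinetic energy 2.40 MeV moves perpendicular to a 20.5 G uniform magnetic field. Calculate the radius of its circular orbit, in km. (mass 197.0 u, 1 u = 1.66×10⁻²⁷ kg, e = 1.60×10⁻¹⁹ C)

Convert the energy: K = 2.40 MeV = 3.84×10^-13 J.
v = √(2K/m) = √(2·3.84×10^-13/3.27×10^-25) = 1.53×10^6 m/s.
r = mv/(qB) = (3.27×10^-25)(1.53×10^6) / [(1×1.60×10^-19)(2.05×10^-3)] = 1530 m.

r ≈ 1.53 km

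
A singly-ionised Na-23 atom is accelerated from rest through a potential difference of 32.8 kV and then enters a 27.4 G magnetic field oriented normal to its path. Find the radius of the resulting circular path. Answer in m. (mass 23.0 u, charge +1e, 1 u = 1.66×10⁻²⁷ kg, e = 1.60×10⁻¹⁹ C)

r ≈ 45.7 m

The kinetic energy gained is K = qV = (1×1.60×10^-19)(3.28×10^4) = 5.25×10^-15 J.
v = √(2K/m) = 5.24×10^5 m/s.
r = mv/(qB) = (3.82×10^-26)(5.24×10^5) / [(1×1.60×10^-19)(2.74×10^-3)] = 45.7 m.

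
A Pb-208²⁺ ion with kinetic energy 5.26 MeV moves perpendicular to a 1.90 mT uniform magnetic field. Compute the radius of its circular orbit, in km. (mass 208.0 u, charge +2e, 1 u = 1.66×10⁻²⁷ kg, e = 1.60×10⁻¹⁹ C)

Convert the energy: K = 5.26 MeV = 8.42×10^-13 J.
v = √(2K/m) = √(2·8.42×10^-13/3.45×10^-25) = 2.21×10^6 m/s.
r = mv/(qB) = (3.45×10^-25)(2.21×10^6) / [(2×1.60×10^-19)(1.90×10^-3)] = 1250 m.

r ≈ 1.25 km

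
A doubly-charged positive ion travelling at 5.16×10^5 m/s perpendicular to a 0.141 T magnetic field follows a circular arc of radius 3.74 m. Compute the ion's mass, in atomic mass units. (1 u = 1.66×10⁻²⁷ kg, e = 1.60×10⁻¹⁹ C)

m ≈ 197 u

qvB = mv²/r ⇒ m = qBr/v.
m = (2×1.60×10^-19)(0.141)(3.74) / (5.16×10^5) = 3.27×10^-25 kg = 197 u.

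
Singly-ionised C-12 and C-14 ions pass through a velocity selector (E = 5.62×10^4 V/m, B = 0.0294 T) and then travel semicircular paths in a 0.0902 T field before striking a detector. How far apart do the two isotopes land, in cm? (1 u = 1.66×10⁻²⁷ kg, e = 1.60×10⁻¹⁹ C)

Both emerge at v = E/B₁ = 1.91×10^6 m/s.
r = mv/(qB₂), so r₁ = 2.638 m and r₂ = 3.078 m, giving Δr = 0.440 m.
After a semicircle each ion lands a diameter 2r from the entry slit, so the separation is 2Δr = 0.879 m.

Δd ≈ 87.9 cm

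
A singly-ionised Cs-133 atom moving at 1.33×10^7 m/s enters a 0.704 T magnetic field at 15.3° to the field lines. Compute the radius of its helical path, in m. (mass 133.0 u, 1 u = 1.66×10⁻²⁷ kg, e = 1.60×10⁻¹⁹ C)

Only the perpendicular component v⊥ = v sin15.3° = 3.51×10^6 m/s is bent by the field.
r = m v⊥ /(qB) = (2.21×10^-25)(3.51×10^6) / [(1×1.60×10^-19)(0.704)] = 6.88 m.

r ≈ 6.88 m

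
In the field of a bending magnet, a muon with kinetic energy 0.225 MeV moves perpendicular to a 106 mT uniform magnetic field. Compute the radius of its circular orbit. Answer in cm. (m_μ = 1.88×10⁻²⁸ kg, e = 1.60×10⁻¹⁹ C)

r ≈ 21.7 cm

Convert the energy: K = 0.225 MeV = 3.60×10^-14 J.
v = √(2K/m) = √(2·3.60×10^-14/1.88×10^-28) = 1.96×10^7 m/s.
r = mv/(qB) = (1.88×10^-28)(1.96×10^7) / [(1×1.60×10^-19)(0.106)] = 0.217 m.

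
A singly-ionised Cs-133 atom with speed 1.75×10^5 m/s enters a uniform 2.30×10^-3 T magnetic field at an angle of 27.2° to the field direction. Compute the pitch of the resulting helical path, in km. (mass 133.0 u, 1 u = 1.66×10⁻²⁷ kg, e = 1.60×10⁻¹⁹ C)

The velocity component along B is v∥ = v cos27.2° = 1.56×10^5 m/s.
The cyclotron period T = 2πm/(qB) = 3.77×10^-3 s is set by m, q, B alone.
Pitch = v∥·T = (1.56×10^5)(3.77×10^-3) = 587 m.

pitch ≈ 0.587 km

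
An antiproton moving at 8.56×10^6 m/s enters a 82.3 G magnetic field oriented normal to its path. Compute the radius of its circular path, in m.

r ≈ 10.9 m

The magnetic force provides the centripetal force: qvB = mv²/r, so r = mv/(qB).
r = (1.67×10^-27 kg)(8.56×10^6 m/s) / [(1×1.60×10^-19 C)(8.23×10^-3 T)] = 10.9 m.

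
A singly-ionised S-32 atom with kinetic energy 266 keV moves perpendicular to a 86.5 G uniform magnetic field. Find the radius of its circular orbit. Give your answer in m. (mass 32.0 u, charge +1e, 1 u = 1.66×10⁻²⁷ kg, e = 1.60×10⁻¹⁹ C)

r ≈ 48.6 m

Convert the energy: K = 266 keV = 4.26×10^-14 J.
v = √(2K/m) = √(2·4.26×10^-14/5.31×10^-26) = 1.27×10^6 m/s.
r = mv/(qB) = (5.31×10^-26)(1.27×10^6) / [(1×1.60×10^-19)(8.65×10^-3)] = 48.6 m.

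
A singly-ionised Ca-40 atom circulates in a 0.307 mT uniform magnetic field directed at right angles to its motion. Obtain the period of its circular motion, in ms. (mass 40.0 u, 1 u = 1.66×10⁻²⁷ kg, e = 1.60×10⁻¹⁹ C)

The cyclotron period is independent of speed: T = 2πm/(qB).
T = 2π(6.64×10^-26) / [(1×1.60×10^-19)(3.07×10^-4)] = 8.49×10^-3 s.

T ≈ 8.49 ms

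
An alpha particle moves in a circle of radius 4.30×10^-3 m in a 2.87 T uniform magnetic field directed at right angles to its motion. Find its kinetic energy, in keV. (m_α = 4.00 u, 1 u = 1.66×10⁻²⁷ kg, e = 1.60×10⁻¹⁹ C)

K ≈ 7.34 keV

v = qBr/m = (2×1.60×10^-19)(2.87)(4.30×10^-3) / (6.64×10^-27) = 5.95×10^5 m/s.
K = ½mv² = 0.5·(6.64×10^-27)·(5.95×10^5)² = 1.17×10^-15 J = 7.34 keV.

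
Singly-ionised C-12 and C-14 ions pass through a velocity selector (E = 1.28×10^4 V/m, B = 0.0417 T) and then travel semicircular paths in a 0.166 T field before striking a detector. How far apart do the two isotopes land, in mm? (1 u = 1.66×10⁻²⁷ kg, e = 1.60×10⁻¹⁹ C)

Δd ≈ 76.7 mm

Both emerge at v = E/B₁ = 3.07×10^5 m/s.
r = mv/(qB₂), so r₁ = 0.2302 m and r₂ = 0.2686 m, giving Δr = 0.0384 m.
After a semicircle each ion lands a diameter 2r from the entry slit, so the separation is 2Δr = 0.0767 m.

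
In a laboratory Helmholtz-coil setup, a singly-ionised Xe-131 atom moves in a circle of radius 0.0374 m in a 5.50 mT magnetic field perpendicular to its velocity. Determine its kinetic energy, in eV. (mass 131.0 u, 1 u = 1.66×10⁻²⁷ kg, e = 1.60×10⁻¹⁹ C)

K ≈ 0.0156 eV

v = qBr/m = (1×1.60×10^-19)(5.50×10^-3)(0.0374) / (2.17×10^-25) = 151 m/s.
K = ½mv² = 0.5·(2.17×10^-25)·(151)² = 2.49×10^-21 J = 0.0156 eV.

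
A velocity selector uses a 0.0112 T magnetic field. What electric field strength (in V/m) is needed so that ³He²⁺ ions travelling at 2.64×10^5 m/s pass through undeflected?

qE = qvB ⇒ E = vB = (2.64×10^5)(0.0112) = 2960 V/m.

E ≈ 2960 V/m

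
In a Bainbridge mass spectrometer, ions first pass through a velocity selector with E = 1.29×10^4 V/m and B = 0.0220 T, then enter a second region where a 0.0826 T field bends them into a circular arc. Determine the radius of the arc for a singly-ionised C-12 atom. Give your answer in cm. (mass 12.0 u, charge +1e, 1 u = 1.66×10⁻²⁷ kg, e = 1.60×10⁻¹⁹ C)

The selector passes v = E/B = 1.29×10^4/0.0220 = 5.86×10^5 m/s.
In the deflection region, r = mv/(qB₂) = (1.99×10^-26)(5.86×10^5) / [(1×1.60×10^-19)(0.0826)] = 0.884 m.

r ≈ 88.4 cm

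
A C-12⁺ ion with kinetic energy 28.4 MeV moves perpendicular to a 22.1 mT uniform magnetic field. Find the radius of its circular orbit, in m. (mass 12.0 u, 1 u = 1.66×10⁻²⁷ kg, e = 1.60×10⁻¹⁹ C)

r ≈ 120 m

Convert the energy: K = 28.4 MeV = 4.54×10^-12 J.
v = √(2K/m) = √(2·4.54×10^-12/1.99×10^-26) = 2.14×10^7 m/s.
r = mv/(qB) = (1.99×10^-26)(2.14×10^7) / [(1×1.60×10^-19)(0.0221)] = 120 m.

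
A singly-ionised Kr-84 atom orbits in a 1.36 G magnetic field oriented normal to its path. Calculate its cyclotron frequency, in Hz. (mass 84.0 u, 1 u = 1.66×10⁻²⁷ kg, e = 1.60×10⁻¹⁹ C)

f ≈ 24.8 Hz

f = qB/(2πm) = (1×1.60×10^-19)(1.36×10^-4) / [2π(1.39×10^-25)] = 24.8 Hz.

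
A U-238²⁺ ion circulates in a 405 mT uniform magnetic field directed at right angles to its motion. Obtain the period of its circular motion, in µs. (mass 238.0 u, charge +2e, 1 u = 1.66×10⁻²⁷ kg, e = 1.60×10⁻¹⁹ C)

The cyclotron period is independent of speed: T = 2πm/(qB).
T = 2π(3.95×10^-25) / [(2×1.60×10^-19)(0.405)] = 1.92×10^-5 s.

T ≈ 19.2 µs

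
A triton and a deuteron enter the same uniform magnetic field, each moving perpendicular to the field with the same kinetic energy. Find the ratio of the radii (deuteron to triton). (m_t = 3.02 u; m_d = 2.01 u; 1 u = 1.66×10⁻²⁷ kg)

ratio ≈ 0.816

r = √(2mK)/(qB) ⇒ at equal K, r ∝ √m/q.
r_{deuteron}/r_{triton} = 0.816.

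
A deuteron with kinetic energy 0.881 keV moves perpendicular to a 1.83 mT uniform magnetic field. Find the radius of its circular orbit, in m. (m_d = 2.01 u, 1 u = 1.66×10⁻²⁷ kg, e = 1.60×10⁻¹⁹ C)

Convert the energy: K = 0.881 keV = 1.41×10^-16 J.
v = √(2K/m) = √(2·1.41×10^-16/3.34×10^-27) = 2.91×10^5 m/s.
r = mv/(qB) = (3.34×10^-27)(2.91×10^5) / [(1×1.60×10^-19)(1.83×10^-3)] = 3.31 m.

r ≈ 3.31 m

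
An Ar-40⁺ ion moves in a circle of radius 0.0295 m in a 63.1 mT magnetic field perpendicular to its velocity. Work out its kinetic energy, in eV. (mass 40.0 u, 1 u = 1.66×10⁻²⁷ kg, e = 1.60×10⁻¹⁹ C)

K ≈ 4.17 eV

v = qBr/m = (1×1.60×10^-19)(0.0631)(0.0295) / (6.64×10^-26) = 4490 m/s.
K = ½mv² = 0.5·(6.64×10^-26)·(4490)² = 6.68×10^-19 J = 4.17 eV.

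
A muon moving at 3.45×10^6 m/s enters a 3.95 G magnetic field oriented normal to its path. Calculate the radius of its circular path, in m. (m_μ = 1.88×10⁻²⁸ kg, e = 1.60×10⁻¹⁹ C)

r ≈ 10.3 m

The magnetic force provides the centripetal force: qvB = mv²/r, so r = mv/(qB).
r = (1.88×10^-28 kg)(3.45×10^6 m/s) / [(1×1.60×10^-19 C)(3.95×10^-4 T)] = 10.3 m.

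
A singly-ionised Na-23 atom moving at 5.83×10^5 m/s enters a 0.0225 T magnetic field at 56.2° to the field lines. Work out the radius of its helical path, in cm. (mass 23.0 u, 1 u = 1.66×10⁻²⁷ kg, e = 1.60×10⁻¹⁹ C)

Only the perpendicular component v⊥ = v sin56.2° = 4.84×10^5 m/s is bent by the field.
r = m v⊥ /(qB) = (3.82×10^-26)(4.84×10^5) / [(1×1.60×10^-19)(0.0225)] = 5.14 m.

r ≈ 514 cm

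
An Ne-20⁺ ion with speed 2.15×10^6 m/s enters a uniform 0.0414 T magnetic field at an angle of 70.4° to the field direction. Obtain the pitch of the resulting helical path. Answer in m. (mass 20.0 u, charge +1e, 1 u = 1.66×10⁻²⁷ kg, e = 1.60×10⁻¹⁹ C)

pitch ≈ 22.7 m

The velocity component along B is v∥ = v cos70.4° = 7.21×10^5 m/s.
The cyclotron period T = 2πm/(qB) = 3.15×10^-5 s is set by m, q, B alone.
Pitch = v∥·T = (7.21×10^5)(3.15×10^-5) = 22.7 m.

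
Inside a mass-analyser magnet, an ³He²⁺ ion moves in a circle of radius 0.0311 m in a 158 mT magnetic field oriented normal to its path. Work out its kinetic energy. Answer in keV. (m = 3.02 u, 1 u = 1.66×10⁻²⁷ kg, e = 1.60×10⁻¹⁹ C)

K ≈ 1.54 keV

v = qBr/m = (2×1.60×10^-19)(0.158)(0.0311) / (5.01×10^-27) = 3.14×10^5 m/s.
K = ½mv² = 0.5·(5.01×10^-27)·(3.14×10^5)² = 2.47×10^-16 J = 1.54 keV.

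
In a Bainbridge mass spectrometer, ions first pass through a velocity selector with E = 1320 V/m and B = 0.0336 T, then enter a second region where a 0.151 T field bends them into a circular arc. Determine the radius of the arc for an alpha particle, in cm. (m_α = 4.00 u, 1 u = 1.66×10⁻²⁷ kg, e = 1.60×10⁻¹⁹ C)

r ≈ 0.540 cm

The selector passes v = E/B = 1320/0.0336 = 3.93×10^4 m/s.
In the deflection region, r = mv/(qB₂) = (6.64×10^-27)(3.93×10^4) / [(2×1.60×10^-19)(0.151)] = 5.40×10^-3 m.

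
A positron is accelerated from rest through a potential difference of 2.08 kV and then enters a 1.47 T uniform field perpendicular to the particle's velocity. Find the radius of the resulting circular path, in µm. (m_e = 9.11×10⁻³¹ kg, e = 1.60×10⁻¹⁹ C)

r ≈ 105 µm

The kinetic energy gained is K = qV = (1×1.60×10^-19)(2080) = 3.33×10^-16 J.
v = √(2K/m) = 2.70×10^7 m/s.
r = mv/(qB) = (9.11×10^-31)(2.70×10^7) / [(1×1.60×10^-19)(1.47)] = 1.05×10^-4 m.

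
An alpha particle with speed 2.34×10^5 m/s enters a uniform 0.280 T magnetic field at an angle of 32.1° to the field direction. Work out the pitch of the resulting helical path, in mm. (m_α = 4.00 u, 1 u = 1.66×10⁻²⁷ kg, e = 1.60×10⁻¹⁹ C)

The velocity component along B is v∥ = v cos32.1° = 1.98×10^5 m/s.
The cyclotron period T = 2πm/(qB) = 4.66×10^-7 s is set by m, q, B alone.
Pitch = v∥·T = (1.98×10^5)(4.66×10^-7) = 0.0923 m.

pitch ≈ 92.3 mm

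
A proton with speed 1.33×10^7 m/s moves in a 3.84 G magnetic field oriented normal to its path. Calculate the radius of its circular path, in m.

The magnetic force provides the centripetal force: qvB = mv²/r, so r = mv/(qB).
r = (1.67×10^-27 kg)(1.33×10^7 m/s) / [(1×1.60×10^-19 C)(3.84×10^-4 T)] = 362 m.

r ≈ 362 m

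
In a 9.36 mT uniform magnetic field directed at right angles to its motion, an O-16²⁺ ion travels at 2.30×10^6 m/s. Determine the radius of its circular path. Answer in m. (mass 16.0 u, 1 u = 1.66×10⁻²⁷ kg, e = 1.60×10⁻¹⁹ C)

r ≈ 20.4 m

The magnetic force provides the centripetal force: qvB = mv²/r, so r = mv/(qB).
r = (2.66×10^-26 kg)(2.30×10^6 m/s) / [(2×1.60×10^-19 C)(9.36×10^-3 T)] = 20.4 m.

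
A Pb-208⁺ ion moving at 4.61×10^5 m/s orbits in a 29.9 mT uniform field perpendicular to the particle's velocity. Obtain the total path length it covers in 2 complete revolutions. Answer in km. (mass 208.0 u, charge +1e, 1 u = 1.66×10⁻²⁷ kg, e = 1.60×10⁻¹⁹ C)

L ≈ 0.418 km

r = mv/(qB) = 33.3 m, so one revolution covers 2πr = 209 m.
In 2 revolutions: L = 2·2πr = 418 m.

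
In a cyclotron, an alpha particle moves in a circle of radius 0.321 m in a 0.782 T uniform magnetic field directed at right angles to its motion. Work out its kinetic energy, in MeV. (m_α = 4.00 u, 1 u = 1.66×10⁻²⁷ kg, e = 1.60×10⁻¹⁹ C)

v = qBr/m = (2×1.60×10^-19)(0.782)(0.321) / (6.64×10^-27) = 1.21×10^7 m/s.
K = ½mv² = 0.5·(6.64×10^-27)·(1.21×10^7)² = 4.86×10^-13 J = 3.04 MeV.

K ≈ 3.04 MeV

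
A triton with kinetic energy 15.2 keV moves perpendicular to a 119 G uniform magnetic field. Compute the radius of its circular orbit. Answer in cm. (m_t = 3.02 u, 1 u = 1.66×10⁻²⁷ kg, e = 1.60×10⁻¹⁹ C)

Convert the energy: K = 15.2 keV = 2.43×10^-15 J.
v = √(2K/m) = √(2·2.43×10^-15/5.01×10^-27) = 9.85×10^5 m/s.
r = mv/(qB) = (5.01×10^-27)(9.85×10^5) / [(1×1.60×10^-19)(0.0119)] = 2.59 m.

r ≈ 259 cm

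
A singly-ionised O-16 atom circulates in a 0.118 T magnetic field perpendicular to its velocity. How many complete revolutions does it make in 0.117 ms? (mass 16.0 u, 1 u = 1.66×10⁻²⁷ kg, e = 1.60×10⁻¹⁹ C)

T = 2πm/(qB) = 2π(2.656×10^-26) / [(1×1.60×10^-19)(0.118)] = 8.8391×10^-6 s.
N = t/T = 1.17×10^-4 / 8.8391×10^-6 ≈ 13.24, so 13 complete revolutions.

N = 13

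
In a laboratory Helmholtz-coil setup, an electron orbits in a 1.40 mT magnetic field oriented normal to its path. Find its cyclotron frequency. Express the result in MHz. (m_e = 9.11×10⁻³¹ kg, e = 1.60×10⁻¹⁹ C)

f = qB/(2πm) = (1×1.60×10^-19)(1.40×10^-3) / [2π(9.11×10^-31)] = 3.91×10^7 Hz.

f ≈ 39.1 MHz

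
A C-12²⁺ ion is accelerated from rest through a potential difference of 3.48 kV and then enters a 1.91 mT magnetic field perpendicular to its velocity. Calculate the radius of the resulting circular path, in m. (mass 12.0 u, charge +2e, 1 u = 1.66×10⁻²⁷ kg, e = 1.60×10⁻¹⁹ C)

r ≈ 10.9 m

The kinetic energy gained is K = qV = (2×1.60×10^-19)(3480) = 1.11×10^-15 J.
v = √(2K/m) = 3.34×10^5 m/s.
r = mv/(qB) = (1.99×10^-26)(3.34×10^5) / [(2×1.60×10^-19)(1.91×10^-3)] = 10.9 m.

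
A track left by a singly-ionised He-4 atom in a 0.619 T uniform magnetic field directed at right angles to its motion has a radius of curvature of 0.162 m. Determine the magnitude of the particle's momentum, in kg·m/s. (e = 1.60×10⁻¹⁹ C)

p ≈ 1.60×10^-20 kg·m/s

Since qvB = mv²/r, the momentum p = mv = qBr.
p = (1×1.60×10^-19)(0.619)(0.162) = 1.60×10^-20 kg·m/s.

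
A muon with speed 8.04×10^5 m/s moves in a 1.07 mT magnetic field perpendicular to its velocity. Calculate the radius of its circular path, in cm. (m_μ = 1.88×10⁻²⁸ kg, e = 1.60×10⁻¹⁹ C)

r ≈ 88.3 cm

The magnetic force provides the centripetal force: qvB = mv²/r, so r = mv/(qB).
r = (1.88×10^-28 kg)(8.04×10^5 m/s) / [(1×1.60×10^-19 C)(1.07×10^-3 T)] = 0.883 m.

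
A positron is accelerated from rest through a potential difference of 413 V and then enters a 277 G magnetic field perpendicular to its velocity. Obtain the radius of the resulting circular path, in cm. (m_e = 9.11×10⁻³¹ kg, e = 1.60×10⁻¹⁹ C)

The kinetic energy gained is K = qV = (1×1.60×10^-19)(413) = 6.61×10^-17 J.
v = √(2K/m) = 1.20×10^7 m/s.
r = mv/(qB) = (9.11×10^-31)(1.20×10^7) / [(1×1.60×10^-19)(0.0277)] = 2.48×10^-3 m.

r ≈ 0.248 cm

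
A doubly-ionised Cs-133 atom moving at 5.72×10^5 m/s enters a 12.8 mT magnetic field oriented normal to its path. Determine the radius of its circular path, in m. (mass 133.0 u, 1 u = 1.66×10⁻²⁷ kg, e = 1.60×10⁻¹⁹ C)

r ≈ 30.8 m

The magnetic force provides the centripetal force: qvB = mv²/r, so r = mv/(qB).
r = (2.21×10^-25 kg)(5.72×10^5 m/s) / [(2×1.60×10^-19 C)(0.0128 T)] = 30.8 m.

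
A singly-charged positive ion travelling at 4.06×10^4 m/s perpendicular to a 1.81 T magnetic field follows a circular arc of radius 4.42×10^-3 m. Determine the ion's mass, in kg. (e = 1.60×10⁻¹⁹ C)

m ≈ 3.15×10^-26 kg

qvB = mv²/r ⇒ m = qBr/v.
m = (1×1.60×10^-19)(1.81)(4.42×10^-3) / (4.06×10^4) = 3.15×10^-26 kg.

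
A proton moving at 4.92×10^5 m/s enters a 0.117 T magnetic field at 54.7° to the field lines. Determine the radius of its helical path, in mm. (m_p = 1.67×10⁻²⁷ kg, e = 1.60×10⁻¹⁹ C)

r ≈ 35.8 mm

Only the perpendicular component v⊥ = v sin54.7° = 4.02×10^5 m/s is bent by the field.
r = m v⊥ /(qB) = (1.67×10^-27)(4.02×10^5) / [(1×1.60×10^-19)(0.117)] = 0.0358 m.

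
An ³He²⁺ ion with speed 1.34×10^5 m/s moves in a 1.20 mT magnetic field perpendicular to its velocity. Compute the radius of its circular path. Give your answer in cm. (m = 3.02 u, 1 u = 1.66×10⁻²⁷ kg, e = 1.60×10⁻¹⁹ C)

r ≈ 175 cm

The magnetic force provides the centripetal force: qvB = mv²/r, so r = mv/(qB).
r = (5.01×10^-27 kg)(1.34×10^5 m/s) / [(2×1.60×10^-19 C)(1.20×10^-3 T)] = 1.75 m.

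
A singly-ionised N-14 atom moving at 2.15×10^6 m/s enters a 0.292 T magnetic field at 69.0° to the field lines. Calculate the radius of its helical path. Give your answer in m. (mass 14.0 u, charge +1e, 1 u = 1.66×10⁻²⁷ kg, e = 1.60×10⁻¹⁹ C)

Only the perpendicular component v⊥ = v sin69.0° = 2.01×10^6 m/s is bent by the field.
r = m v⊥ /(qB) = (2.32×10^-26)(2.01×10^6) / [(1×1.60×10^-19)(0.292)] = 0.998 m.

r ≈ 0.998 m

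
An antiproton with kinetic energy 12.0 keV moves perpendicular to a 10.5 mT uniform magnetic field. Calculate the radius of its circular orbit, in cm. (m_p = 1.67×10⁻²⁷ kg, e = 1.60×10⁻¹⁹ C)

r ≈ 151 cm

Convert the energy: K = 12.0 keV = 1.92×10^-15 J.
v = √(2K/m) = √(2·1.92×10^-15/1.67×10^-27) = 1.52×10^6 m/s.
r = mv/(qB) = (1.67×10^-27)(1.52×10^6) / [(1×1.60×10^-19)(0.0105)] = 1.51 m.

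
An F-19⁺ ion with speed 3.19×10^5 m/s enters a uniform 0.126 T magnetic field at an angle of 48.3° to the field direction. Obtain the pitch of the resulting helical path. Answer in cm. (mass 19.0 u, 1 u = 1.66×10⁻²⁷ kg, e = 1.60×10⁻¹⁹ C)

The velocity component along B is v∥ = v cos48.3° = 2.12×10^5 m/s.
The cyclotron period T = 2πm/(qB) = 9.83×10^-6 s is set by m, q, B alone.
Pitch = v∥·T = (2.12×10^5)(9.83×10^-6) = 2.09 m.

pitch ≈ 209 cm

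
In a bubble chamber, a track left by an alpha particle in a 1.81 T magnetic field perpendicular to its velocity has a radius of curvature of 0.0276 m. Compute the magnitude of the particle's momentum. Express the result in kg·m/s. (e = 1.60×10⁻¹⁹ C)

p ≈ 1.60×10^-20 kg·m/s

Since qvB = mv²/r, the momentum p = mv = qBr.
p = (2×1.60×10^-19)(1.81)(0.0276) = 1.60×10^-20 kg·m/s.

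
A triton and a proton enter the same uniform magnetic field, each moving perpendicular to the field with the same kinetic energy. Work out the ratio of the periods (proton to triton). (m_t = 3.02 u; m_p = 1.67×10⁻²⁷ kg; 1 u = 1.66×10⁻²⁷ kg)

ratio ≈ 0.333

T = 2πm/(qB) is independent of speed, so T₂/T₁ = (m₂/q₂)/(m₁/q₁).
T_{proton}/T_{triton} = (1.67×10^-27/1e) / (5.01×10^-27/1e) = 0.333.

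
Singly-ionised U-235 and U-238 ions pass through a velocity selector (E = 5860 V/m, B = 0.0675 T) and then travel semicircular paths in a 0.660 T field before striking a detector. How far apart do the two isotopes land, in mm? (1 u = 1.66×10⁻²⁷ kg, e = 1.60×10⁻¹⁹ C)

Both emerge at v = E/B₁ = 8.68×10^4 m/s.
r = mv/(qB₂), so r₁ = 0.32071 m and r₂ = 0.32480 m, giving Δr = 4.09×10^-3 m.
After a semicircle each ion lands a diameter 2r from the entry slit, so the separation is 2Δr = 8.19×10^-3 m.

Δd ≈ 8.19 mm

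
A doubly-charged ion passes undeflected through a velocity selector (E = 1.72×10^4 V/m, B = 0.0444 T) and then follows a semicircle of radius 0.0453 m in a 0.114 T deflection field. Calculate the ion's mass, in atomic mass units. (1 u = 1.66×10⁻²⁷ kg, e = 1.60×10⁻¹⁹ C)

m ≈ 2.57 u

v = E/B₁ = 3.87×10^5 m/s.
From r = mv/(qB₂), m = qB₂r/v = (2×1.60×10^-19)(0.114)(0.0453) / (3.87×10^5) = 4.27×10^-27 kg.
In atomic mass units: m = 4.27×10^-27 / 1.66×10^-27 = 2.57 u.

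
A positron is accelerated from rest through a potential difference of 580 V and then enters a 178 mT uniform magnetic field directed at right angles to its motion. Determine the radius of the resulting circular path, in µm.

r ≈ 457 µm

The kinetic energy gained is K = qV = (1×1.60×10^-19)(580) = 9.28×10^-17 J.
v = √(2K/m) = 1.43×10^7 m/s.
r = mv/(qB) = (9.11×10^-31)(1.43×10^7) / [(1×1.60×10^-19)(0.178)] = 4.57×10^-4 m.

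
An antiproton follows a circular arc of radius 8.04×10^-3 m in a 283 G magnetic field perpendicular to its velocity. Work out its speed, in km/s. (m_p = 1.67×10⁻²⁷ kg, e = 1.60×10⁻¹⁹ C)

From qvB = mv²/r, v = qBr/m.
v = (1×1.60×10^-19)(0.0283)(8.04×10^-3) / (1.67×10^-27) = 2.18×10^4 m/s.

v ≈ 21.8 km/s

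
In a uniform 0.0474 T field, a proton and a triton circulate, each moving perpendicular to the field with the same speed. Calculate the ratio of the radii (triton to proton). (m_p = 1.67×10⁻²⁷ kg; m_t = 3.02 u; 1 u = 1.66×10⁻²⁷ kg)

r = mv/(qB) ⇒ at equal v, r ∝ m/q.
r_{triton}/r_{proton} = 3.00.

ratio ≈ 3.00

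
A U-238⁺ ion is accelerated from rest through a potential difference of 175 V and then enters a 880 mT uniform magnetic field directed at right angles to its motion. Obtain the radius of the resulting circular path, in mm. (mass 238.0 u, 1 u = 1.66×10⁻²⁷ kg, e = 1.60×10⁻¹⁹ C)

r ≈ 33.4 mm

The kinetic energy gained is K = qV = (1×1.60×10^-19)(175) = 2.80×10^-17 J.
v = √(2K/m) = 1.19×10^4 m/s.
r = mv/(qB) = (3.95×10^-25)(1.19×10^4) / [(1×1.60×10^-19)(0.880)] = 0.0334 m.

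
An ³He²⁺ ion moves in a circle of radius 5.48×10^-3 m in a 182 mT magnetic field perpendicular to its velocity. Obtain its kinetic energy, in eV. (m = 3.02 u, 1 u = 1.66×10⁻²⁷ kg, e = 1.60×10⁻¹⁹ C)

K ≈ 63.5 eV

v = qBr/m = (2×1.60×10^-19)(0.182)(5.48×10^-3) / (5.01×10^-27) = 6.37×10^4 m/s.
K = ½mv² = 0.5·(5.01×10^-27)·(6.37×10^4)² = 1.02×10^-17 J = 63.5 eV.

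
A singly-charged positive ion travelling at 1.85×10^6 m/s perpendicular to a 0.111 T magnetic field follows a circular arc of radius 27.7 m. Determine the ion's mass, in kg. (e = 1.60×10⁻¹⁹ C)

m ≈ 2.66×10^-25 kg

qvB = mv²/r ⇒ m = qBr/v.
m = (1×1.60×10^-19)(0.111)(27.7) / (1.85×10^6) = 2.66×10^-25 kg.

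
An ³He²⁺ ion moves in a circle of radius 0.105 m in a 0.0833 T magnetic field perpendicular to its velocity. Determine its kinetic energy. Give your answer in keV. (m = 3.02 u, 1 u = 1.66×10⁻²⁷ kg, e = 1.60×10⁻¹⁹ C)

K ≈ 4.88 keV

v = qBr/m = (2×1.60×10^-19)(0.0833)(0.105) / (5.01×10^-27) = 5.58×10^5 m/s.
K = ½mv² = 0.5·(5.01×10^-27)·(5.58×10^5)² = 7.81×10^-16 J = 4.88 keV.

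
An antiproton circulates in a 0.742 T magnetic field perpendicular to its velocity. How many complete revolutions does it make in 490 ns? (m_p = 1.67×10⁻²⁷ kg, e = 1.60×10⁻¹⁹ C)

T = 2πm/(qB) = 2π(1.67×10^-27) / [(1×1.60×10^-19)(0.742)] = 8.8384×10^-8 s.
N = t/T = 4.90×10^-7 / 8.8384×10^-8 ≈ 5.54, so 5 complete revolutions.

N = 5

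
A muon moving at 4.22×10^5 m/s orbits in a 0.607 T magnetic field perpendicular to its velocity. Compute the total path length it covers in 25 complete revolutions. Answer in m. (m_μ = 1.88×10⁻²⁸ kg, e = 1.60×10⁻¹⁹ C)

r = mv/(qB) = 8.17×10^-4 m, so one revolution covers 2πr = 5.13×10^-3 m.
In 25 revolutions: L = 25·2πr = 0.128 m.

L ≈ 0.128 m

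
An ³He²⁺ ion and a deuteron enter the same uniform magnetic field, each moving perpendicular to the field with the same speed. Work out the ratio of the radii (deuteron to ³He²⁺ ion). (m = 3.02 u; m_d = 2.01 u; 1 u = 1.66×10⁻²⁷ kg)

ratio ≈ 1.33

r = mv/(qB) ⇒ at equal v, r ∝ m/q.
r_{deuteron}/r_{³He²⁺ ion} = 1.33.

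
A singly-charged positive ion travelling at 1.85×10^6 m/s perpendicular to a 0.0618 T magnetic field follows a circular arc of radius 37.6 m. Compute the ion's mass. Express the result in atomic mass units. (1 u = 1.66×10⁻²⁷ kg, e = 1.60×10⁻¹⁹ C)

m ≈ 121 u

qvB = mv²/r ⇒ m = qBr/v.
m = (1×1.60×10^-19)(0.0618)(37.6) / (1.85×10^6) = 2.01×10^-25 kg = 121 u.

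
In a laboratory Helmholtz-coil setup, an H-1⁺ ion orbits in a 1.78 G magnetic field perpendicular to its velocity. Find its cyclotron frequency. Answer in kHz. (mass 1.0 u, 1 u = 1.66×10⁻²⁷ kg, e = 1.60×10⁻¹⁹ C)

f ≈ 2.73 kHz

f = qB/(2πm) = (1×1.60×10^-19)(1.78×10^-4) / [2π(1.66×10^-27)] = 2730 Hz.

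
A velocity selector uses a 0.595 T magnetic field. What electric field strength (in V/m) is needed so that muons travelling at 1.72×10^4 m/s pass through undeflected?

qE = qvB ⇒ E = vB = (1.72×10^4)(0.595) = 1.02×10^4 V/m.

E ≈ 1.02×10^4 V/m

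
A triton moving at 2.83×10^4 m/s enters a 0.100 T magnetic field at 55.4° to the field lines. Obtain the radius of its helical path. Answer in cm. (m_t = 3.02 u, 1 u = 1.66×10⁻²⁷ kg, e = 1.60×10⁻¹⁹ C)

Only the perpendicular component v⊥ = v sin55.4° = 2.33×10^4 m/s is bent by the field.
r = m v⊥ /(qB) = (5.01×10^-27)(2.33×10^4) / [(1×1.60×10^-19)(0.100)] = 7.30×10^-3 m.

r ≈ 0.730 cm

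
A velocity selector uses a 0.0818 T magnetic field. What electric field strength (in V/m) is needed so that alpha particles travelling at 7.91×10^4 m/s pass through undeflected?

qE = qvB ⇒ E = vB = (7.91×10^4)(0.0818) = 6470 V/m.

E ≈ 6470 V/m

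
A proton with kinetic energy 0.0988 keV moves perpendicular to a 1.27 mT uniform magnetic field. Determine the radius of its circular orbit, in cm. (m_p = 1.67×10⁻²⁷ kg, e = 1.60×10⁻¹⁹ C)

Convert the energy: K = 0.0988 keV = 1.58×10^-17 J.
v = √(2K/m) = √(2·1.58×10^-17/1.67×10^-27) = 1.38×10^5 m/s.
r = mv/(qB) = (1.67×10^-27)(1.38×10^5) / [(1×1.60×10^-19)(1.27×10^-3)] = 1.13 m.

r ≈ 113 cm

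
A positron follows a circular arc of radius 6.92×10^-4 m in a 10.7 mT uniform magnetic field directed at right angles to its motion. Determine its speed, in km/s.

v ≈ 1300 km/s

From qvB = mv²/r, v = qBr/m.
v = (1×1.60×10^-19)(0.0107)(6.92×10^-4) / (9.11×10^-31) = 1.30×10^6 m/s.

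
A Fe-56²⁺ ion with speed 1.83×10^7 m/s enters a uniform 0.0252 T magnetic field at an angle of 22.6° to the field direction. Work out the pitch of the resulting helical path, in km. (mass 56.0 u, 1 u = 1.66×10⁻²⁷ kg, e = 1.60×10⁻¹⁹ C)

pitch ≈ 1.22 km

The velocity component along B is v∥ = v cos22.6° = 1.69×10^7 m/s.
The cyclotron period T = 2πm/(qB) = 7.24×10^-5 s is set by m, q, B alone.
Pitch = v∥·T = (1.69×10^7)(7.24×10^-5) = 1220 m.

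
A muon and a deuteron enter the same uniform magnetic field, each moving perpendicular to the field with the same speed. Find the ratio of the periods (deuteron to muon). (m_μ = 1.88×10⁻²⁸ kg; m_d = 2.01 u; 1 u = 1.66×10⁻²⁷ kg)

T = 2πm/(qB) is independent of speed, so T₂/T₁ = (m₂/q₂)/(m₁/q₁).
T_{deuteron}/T_{muon} = (3.34×10^-27/1e) / (1.88×10^-28/1e) = 17.7.

ratio ≈ 17.7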